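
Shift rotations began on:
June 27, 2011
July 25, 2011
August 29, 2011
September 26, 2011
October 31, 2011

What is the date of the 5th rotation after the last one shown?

Every date is a Monday; gaps 28, 35, 28, 35 days.
Each is the last Monday of its month (at least one falls on the 29th or later, ruling out '4th Monday').
Last Monday of November 2011: November 28, 2011.
Last Monday of December 2011: December 26, 2011.
Last Monday of January 2012: January 30, 2012.
February 2012 ends with Monday February 27, 2012.
March 2012 ends with Monday March 26, 2012.

March 26, 2012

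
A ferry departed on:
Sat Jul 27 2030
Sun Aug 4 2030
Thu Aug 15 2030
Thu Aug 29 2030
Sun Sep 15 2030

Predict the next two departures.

Gaps: 8, 11, 14, 17 days — each gap is 3 larger than the previous one.
Next gap: 20 days. Sun Sep 15 2030 + 20 days = Sat Oct 5 2030.
Next gap: 23 days. Sat Oct 5 2030 + 23 days = Mon Oct 28 2030.

Sat Oct 5 2030, Mon Oct 28 2030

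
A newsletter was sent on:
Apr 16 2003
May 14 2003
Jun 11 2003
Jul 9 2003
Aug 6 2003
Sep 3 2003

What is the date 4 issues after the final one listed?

The spacing is 28, 28, 28, 28, 28 days — always 28 days.
Sep 3 2003 + 28 days = Oct 1 2003.
Oct 1 2003 + 28 days = Oct 29 2003.
Oct 29 2003 + 28 days = Nov 26 2003.
Nov 26 2003 + 28 days = Dec 24 2003.

Dec 24 2003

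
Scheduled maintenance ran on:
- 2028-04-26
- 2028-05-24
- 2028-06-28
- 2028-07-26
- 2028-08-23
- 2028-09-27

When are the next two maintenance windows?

All dates are Wednesdays, 28, 35, 28, 28, 35 days apart.
Specifically, the 4th Wednesday of each month.
4th Wednesday of October 2028: 2028-10-25.
4th Wednesday of November 2028: 2028-11-22.

2028-10-25, 2028-11-22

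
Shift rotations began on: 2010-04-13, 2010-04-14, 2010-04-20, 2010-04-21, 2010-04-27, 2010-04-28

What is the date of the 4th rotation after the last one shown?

Every event lands on a Tuesday or Wednesday (gaps cycle 1, 6, 1, 6, 1).
So the schedule is: every Tuesday and Wednesday.
Next Tuesday: 2010-05-04.
Next Wednesday: 2010-05-05.
Next Tuesday: 2010-05-11.
The following Wednesday is 2010-05-12.

2010-05-12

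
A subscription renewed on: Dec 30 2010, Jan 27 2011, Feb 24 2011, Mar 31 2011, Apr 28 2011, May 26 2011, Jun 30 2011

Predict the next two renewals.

Every date is a Thursday; gaps 28, 28, 35, 28, 28, 35 days.
Each is the last Thursday of its month (at least one falls on the 29th or later, ruling out '4th Thursday').
Last Thursday of July 2011: Jul 28 2011.
August 2011 ends with Thursday Aug 25 2011.

Jul 28 2011, Aug 25 2011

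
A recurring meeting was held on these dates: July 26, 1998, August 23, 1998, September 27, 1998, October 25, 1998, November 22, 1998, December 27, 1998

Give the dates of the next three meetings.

January 24, 1999; February 28, 1999; March 28, 1999

All dates are Sundays, 28, 35, 28, 28, 35 days apart.
Specifically, the 4th Sunday of each month.
January 1999 — 4th Sunday is January 24, 1999.
4th Sunday of February 1999: February 28, 1999.
March 1999 — 4th Sunday is March 28, 1999.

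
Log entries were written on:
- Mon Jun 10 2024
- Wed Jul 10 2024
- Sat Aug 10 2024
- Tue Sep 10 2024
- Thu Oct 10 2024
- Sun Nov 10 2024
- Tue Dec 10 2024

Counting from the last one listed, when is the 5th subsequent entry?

Each date is the 10th; the gaps (30, 31, 31, 30, 31, 30) track the month lengths.
The rule is the 10th of each month.
January 2025: Fri Jan 10 2025.
Next: February 2025 → Mon Feb 10 2025.
March 2025: Mon Mar 10 2025.
Next: April 2025 → Thu Apr 10 2025.
Next: May 2025 → Sat May 10 2025.

Sat May 10 2025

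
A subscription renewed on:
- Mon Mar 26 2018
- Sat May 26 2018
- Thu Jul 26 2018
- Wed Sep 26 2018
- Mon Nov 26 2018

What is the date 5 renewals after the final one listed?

Thu Sep 26 2019

Each date is the 26th; the gaps (61, 61, 62, 61) track the month lengths.
The rule is the 26th of every 2 months.
Next: January 2019 → Sat Jan 26 2019.
Next: March 2019 → Tue Mar 26 2019.
Next: May 2019 → Sun May 26 2019.
July 2019: Fri Jul 26 2019.
Next: September 2019 → Thu Sep 26 2019.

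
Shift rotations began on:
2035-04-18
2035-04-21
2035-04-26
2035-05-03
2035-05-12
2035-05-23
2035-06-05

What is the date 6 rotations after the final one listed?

2035-10-03

The spacing grows by 2 each time: 3, 5, 7, 9, 11, 13 days.
Next gap: 15 days. 2035-06-05 + 15 days = 2035-06-20.
Next gap: 17 days. 2035-06-20 + 17 days = 2035-07-07.
Next gap: 19 days. 2035-07-07 + 19 days = 2035-07-26.
Next gap: 21 days. 2035-07-26 + 21 days = 2035-08-16.
Next gap: 23 days. 2035-08-16 + 23 days = 2035-09-08.
Next gap: 25 days. 2035-09-08 + 25 days = 2035-10-03.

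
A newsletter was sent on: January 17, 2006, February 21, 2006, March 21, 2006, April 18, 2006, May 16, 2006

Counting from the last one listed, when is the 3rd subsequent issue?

August 15, 2006

Gaps: 35, 28, 28, 28 days — a mix of 28 and 35. Every date is a Tuesday.
Each is the 3rd Tuesday of its month.
3rd Tuesday of June 2006: June 20, 2006.
July 2006 — 3rd Tuesday is July 18, 2006.
August 2006 — 3rd Tuesday is August 15, 2006.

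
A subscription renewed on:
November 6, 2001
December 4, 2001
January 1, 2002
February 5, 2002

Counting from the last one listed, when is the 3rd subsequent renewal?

All dates are Tuesdays, 28, 28, 35 days apart.
Specifically, the 1st Tuesday of each month.
March 2002 — 1st Tuesday is March 5, 2002.
April 2002 — 1st Tuesday is April 2, 2002.
May 2002 — 1st Tuesday is May 7, 2002.

May 7, 2002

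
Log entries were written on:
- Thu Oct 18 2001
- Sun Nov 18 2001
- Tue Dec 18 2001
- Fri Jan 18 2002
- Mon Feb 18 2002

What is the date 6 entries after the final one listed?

Sun Aug 18 2002

Each date is the 18th; the gaps (31, 30, 31, 31) track the month lengths.
The rule is the 18th of each month.
Next: March 2002 → Mon Mar 18 2002.
Next: April 2002 → Thu Apr 18 2002.
Next: May 2002 → Sat May 18 2002.
June 2002: Tue Jun 18 2002.
Next: July 2002 → Thu Jul 18 2002.
August 2002: Sun Aug 18 2002.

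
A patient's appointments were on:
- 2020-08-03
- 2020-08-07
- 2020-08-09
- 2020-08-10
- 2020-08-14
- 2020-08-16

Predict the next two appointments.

2020-08-17, 2020-08-21

Every event lands on a Monday or Friday or Sunday (gaps cycle 4, 2, 1, 4, 2).
So the schedule is: every Monday, Friday and Sunday.
Next Monday: 2020-08-17.
Next Friday: 2020-08-21.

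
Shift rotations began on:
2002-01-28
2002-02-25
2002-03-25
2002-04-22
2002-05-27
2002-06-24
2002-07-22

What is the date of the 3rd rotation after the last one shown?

2002-10-28

Gaps: 28, 28, 28, 35, 28, 28 days — a mix of 28 and 35. Every date is a Monday.
Each is the 4th Monday of its month.
4th Monday of August 2002: 2002-08-26.
September 2002 — 4th Monday is 2002-09-23.
4th Monday of October 2002: 2002-10-28.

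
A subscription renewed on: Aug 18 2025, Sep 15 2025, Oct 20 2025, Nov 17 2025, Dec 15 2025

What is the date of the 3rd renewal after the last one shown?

Gaps: 28, 35, 28, 28 days — a mix of 28 and 35. Every date is a Monday.
Each is the 3rd Monday of its month.
January 2026 — 3rd Monday is Jan 19 2026.
3rd Monday of February 2026: Feb 16 2026.
3rd Monday of March 2026: Mar 16 2026.

Mar 16 2026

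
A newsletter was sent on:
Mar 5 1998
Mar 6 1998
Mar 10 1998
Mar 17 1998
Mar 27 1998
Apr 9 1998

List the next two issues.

Gaps: 1, 4, 7, 10, 13 days — each gap is 3 larger than the previous one.
Next gap: 16 days. Apr 9 1998 + 16 days = Apr 25 1998.
Next gap: 19 days. Apr 25 1998 + 19 days = May 14 1998.

Apr 25 1998, May 14 1998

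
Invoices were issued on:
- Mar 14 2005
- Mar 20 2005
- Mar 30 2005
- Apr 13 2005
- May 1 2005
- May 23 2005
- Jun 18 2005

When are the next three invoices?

Gaps: 6, 10, 14, 18, 22, 26 days — each gap is 4 larger than the previous one.
Next gap: 30 days. Jun 18 2005 + 30 days = Jul 18 2005.
Next gap: 34 days. Jul 18 2005 + 34 days = Aug 21 2005.
Next gap: 38 days. Aug 21 2005 + 38 days = Sep 28 2005.

Jul 18 2005, Aug 21 2005, Sep 28 2005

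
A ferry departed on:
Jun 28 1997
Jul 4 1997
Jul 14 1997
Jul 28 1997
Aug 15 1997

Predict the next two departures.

Gaps: 6, 10, 14, 18 days — each gap is 4 larger than the previous one.
Next gap: 22 days. Aug 15 1997 + 22 days = Sep 6 1997.
Next gap: 26 days. Sep 6 1997 + 26 days = Oct 2 1997.

Sep 6 1997, Oct 2 1997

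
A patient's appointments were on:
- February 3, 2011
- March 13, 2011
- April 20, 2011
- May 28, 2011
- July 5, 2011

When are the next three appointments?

August 12, 2011; September 19, 2011; October 27, 2011

Gaps between consecutive events: 38, 38, 38, 38 days — a constant 38-day interval.
July 5, 2011 + 38 days = August 12, 2011.
August 12, 2011 + 38 days = September 19, 2011.
September 19, 2011 + 38 days = October 27, 2011.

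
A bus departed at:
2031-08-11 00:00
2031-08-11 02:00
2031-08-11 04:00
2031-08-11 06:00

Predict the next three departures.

Gaps: 2, 2, 2 hours — each event is 2 hours after the previous one.
2031-08-11 06:00 + 2 h = 2031-08-11 08:00.
2031-08-11 08:00 + 2 h = 2031-08-11 10:00.
2031-08-11 10:00 + 2 h = 2031-08-11 12:00.

2031-08-11 08:00, 2031-08-11 10:00, 2031-08-11 12:00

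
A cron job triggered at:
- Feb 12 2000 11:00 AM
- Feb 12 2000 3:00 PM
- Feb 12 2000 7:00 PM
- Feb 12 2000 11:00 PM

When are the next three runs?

Feb 13 2000 3:00 AM, Feb 13 2000 7:00 AM, Feb 13 2000 11:00 AM

The interval is a steady 4 hours (4, 4, 4).
Feb 12 2000 11:00 PM + 4 h = Feb 13 2000 3:00 AM.
Feb 13 2000 3:00 AM + 4 h = Feb 13 2000 7:00 AM.
Feb 13 2000 7:00 AM + 4 h = Feb 13 2000 11:00 AM.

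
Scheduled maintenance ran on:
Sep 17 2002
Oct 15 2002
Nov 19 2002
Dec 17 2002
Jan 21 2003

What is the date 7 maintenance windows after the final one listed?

Gaps: 28, 35, 28, 35 days — a mix of 28 and 35. Every date is a Tuesday.
Each is the 3rd Tuesday of its month.
3rd Tuesday of February 2003: Feb 18 2003.
3rd Tuesday of March 2003: Mar 18 2003.
April 2003 — 3rd Tuesday is Apr 15 2003.
May 2003 — 3rd Tuesday is May 20 2003.
June 2003 — 3rd Tuesday is Jun 17 2003.
3rd Tuesday of July 2003: Jul 15 2003.
3rd Tuesday of August 2003: Aug 19 2003.

Aug 19 2003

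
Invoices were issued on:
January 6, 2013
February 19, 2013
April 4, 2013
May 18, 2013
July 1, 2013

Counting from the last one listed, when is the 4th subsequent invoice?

The spacing is 44, 44, 44, 44 days — always 44 days.
July 1, 2013 + 44 days = August 14, 2013.
August 14, 2013 + 44 days = September 27, 2013.
September 27, 2013 + 44 days = November 10, 2013.
November 10, 2013 + 44 days = December 24, 2013.

December 24, 2013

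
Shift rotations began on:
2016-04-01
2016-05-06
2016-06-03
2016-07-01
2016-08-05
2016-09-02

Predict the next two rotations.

2016-10-07, 2016-11-04

These are Fridays at 28- or 35-day spacing (35, 28, 28, 35, 28).
The pattern: 1st Friday of the month.
October 2016 — 1st Friday is 2016-10-07.
November 2016 — 1st Friday is 2016-11-04.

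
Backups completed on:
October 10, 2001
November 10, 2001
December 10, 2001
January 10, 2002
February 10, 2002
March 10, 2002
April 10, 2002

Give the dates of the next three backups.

Each date is the 10th; the gaps (31, 30, 31, 31, 28, 31) track the month lengths.
The rule is the 10th of each month.
Next: May 2002 → May 10, 2002.
Next: June 2002 → June 10, 2002.
Next: July 2002 → July 10, 2002.

May 10, 2002; June 10, 2002; July 10, 2002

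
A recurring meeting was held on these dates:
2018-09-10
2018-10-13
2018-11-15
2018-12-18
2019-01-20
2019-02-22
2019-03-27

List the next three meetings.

Gaps between consecutive events: 33, 33, 33, 33, 33, 33 days — a constant 33-day interval.
2019-03-27 + 33 days = 2019-04-29.
2019-04-29 + 33 days = 2019-06-01.
2019-06-01 + 33 days = 2019-07-04.

2019-04-29, 2019-06-01, 2019-07-04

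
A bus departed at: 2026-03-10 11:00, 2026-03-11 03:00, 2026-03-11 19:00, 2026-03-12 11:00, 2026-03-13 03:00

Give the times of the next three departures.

Gaps: 16, 16, 16, 16 hours — each event is 16 hours after the previous one.
2026-03-13 03:00 + 16 h = 2026-03-13 19:00.
2026-03-13 19:00 + 16 h = 2026-03-14 11:00.
2026-03-14 11:00 + 16 h = 2026-03-15 03:00.

2026-03-13 19:00, 2026-03-14 11:00, 2026-03-15 03:00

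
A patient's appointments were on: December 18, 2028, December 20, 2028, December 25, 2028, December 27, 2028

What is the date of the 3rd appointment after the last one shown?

Every event lands on a Monday or Wednesday (gaps cycle 2, 5, 2).
So the schedule is: every Monday and Wednesday.
The following Monday is January 1, 2029.
The following Wednesday is January 3, 2029.
The following Monday is January 8, 2029.

January 8, 2029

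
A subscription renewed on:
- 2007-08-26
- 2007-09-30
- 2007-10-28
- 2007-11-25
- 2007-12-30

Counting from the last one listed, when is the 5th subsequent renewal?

All Sundays; the gaps (35, 28, 28, 35) vary with month length.
This is the last Sunday of each month.
January 2008 ends with Sunday 2008-01-27.
Last Sunday of February 2008: 2008-02-24.
March 2008 ends with Sunday 2008-03-30.
April 2008 ends with Sunday 2008-04-27.
May 2008 ends with Sunday 2008-05-25.

2008-05-25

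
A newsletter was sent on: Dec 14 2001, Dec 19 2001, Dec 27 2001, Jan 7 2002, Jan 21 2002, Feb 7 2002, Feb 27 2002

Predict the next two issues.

Intervals are 5, 8, 11, 14, 17, 20 days — an arithmetic progression with common difference 3.
Next gap: 23 days. Feb 27 2002 + 23 days = Mar 22 2002.
Next gap: 26 days. Mar 22 2002 + 26 days = Apr 17 2002.

Mar 22 2002, Apr 17 2002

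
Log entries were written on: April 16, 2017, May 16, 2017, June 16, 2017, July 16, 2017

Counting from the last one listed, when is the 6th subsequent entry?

January 16, 2018

Gaps: 30, 31, 30 days — not constant. Every event is on the 16th of the month.
Pattern: the 16th of each month.
Next: August 2017 → August 16, 2017.
Next: September 2017 → September 16, 2017.
October 2017: October 16, 2017.
November 2017: November 16, 2017.
December 2017: December 16, 2017.
Next: January 2018 → January 16, 2018.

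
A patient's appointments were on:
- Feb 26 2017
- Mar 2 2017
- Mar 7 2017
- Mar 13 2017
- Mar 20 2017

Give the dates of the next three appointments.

Mar 28 2017, Apr 6 2017, Apr 16 2017

Intervals are 4, 5, 6, 7 days — an arithmetic progression with common difference 1.
Next gap: 8 days. Mar 20 2017 + 8 days = Mar 28 2017.
Next gap: 9 days. Mar 28 2017 + 9 days = Apr 6 2017.
Next gap: 10 days. Apr 6 2017 + 10 days = Apr 16 2017.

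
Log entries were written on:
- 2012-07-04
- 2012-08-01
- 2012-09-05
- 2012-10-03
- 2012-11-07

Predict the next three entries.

2012-12-05, 2013-01-02, 2013-02-06

Gaps: 28, 35, 28, 35 days — a mix of 28 and 35. Every date is a Wednesday.
Each is the 1st Wednesday of its month.
December 2012 — 1st Wednesday is 2012-12-05.
1st Wednesday of January 2013: 2013-01-02.
1st Wednesday of February 2013: 2013-02-06.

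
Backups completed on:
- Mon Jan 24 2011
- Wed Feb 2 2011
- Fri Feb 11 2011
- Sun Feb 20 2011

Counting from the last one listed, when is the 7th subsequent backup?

The spacing is 9, 9, 9 days — always 9 days.
Sun Feb 20 2011 + 9 days = Tue Mar 1 2011.
Tue Mar 1 2011 + 9 days = Thu Mar 10 2011.
Thu Mar 10 2011 + 9 days = Sat Mar 19 2011.
Sat Mar 19 2011 + 9 days = Mon Mar 28 2011.
Mon Mar 28 2011 + 9 days = Wed Apr 6 2011.
Wed Apr 6 2011 + 9 days = Fri Apr 15 2011.
Fri Apr 15 2011 + 9 days = Sun Apr 24 2011.

Sun Apr 24 2011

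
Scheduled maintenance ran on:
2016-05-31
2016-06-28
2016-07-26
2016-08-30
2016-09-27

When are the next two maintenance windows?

These are Tuesdays with 28, 28, 35, 28-day gaps.
Each is the final Tuesday of its month — 2016-05-31 is past the 28th, so '4th Tuesday' doesn't fit.
Last Tuesday of October 2016: 2016-10-25.
November 2016 ends with Tuesday 2016-11-29.

2016-10-25, 2016-11-29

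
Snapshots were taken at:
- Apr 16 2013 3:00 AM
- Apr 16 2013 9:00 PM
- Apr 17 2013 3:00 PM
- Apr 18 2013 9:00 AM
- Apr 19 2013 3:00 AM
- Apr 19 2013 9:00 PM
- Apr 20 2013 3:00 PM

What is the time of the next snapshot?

Spacing: 18, 18, 18, 18, 18, 18 h — constant 18 h.
Apr 20 2013 3:00 PM + 18 h = Apr 21 2013 9:00 AM.

Apr 21 2013 9:00 AM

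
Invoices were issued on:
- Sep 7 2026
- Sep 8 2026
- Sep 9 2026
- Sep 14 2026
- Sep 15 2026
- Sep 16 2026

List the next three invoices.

Sep 21 2026, Sep 22 2026, Sep 23 2026

Gaps: 1, 1, 5, 1, 1 days — not constant, but cyclic with period 3.
The events fall on every Monday, Tuesday and Wednesday.
Next Monday: Sep 21 2026.
Next Tuesday: Sep 22 2026.
Next Wednesday: Sep 23 2026.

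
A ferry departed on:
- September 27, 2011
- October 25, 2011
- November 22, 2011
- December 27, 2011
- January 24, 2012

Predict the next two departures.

These are Tuesdays at 28- or 35-day spacing (28, 28, 35, 28).
The pattern: 4th Tuesday of the month.
4th Tuesday of February 2012: February 28, 2012.
4th Tuesday of March 2012: March 27, 2012.

February 28, 2012; March 27, 2012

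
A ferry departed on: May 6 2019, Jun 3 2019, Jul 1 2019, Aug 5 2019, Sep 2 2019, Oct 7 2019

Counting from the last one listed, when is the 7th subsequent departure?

May 4 2020

All dates are Mondays, 28, 28, 35, 28, 35 days apart.
Specifically, the 1st Monday of each month.
November 2019 — 1st Monday is Nov 4 2019.
1st Monday of December 2019: Dec 2 2019.
1st Monday of January 2020: Jan 6 2020.
1st Monday of February 2020: Feb 3 2020.
March 2020 — 1st Monday is Mar 2 2020.
April 2020 — 1st Monday is Apr 6 2020.
1st Monday of May 2020: May 4 2020.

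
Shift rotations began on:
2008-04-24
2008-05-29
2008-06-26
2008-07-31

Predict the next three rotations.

2008-08-28, 2008-09-25, 2008-10-30

Every date is a Thursday; gaps 35, 28, 35 days.
Each is the last Thursday of its month (at least one falls on the 29th or later, ruling out '4th Thursday').
August 2008 ends with Thursday 2008-08-28.
September 2008 ends with Thursday 2008-09-25.
October 2008 ends with Thursday 2008-10-30.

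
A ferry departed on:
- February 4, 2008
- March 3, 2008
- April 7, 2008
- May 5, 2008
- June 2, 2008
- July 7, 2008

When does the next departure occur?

All dates are Mondays, 28, 35, 28, 28, 35 days apart.
Specifically, the 1st Monday of each month.
1st Monday of August 2008: August 4, 2008.

August 4, 2008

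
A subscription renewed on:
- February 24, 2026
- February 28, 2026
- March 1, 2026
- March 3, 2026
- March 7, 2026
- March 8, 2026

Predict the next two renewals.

The gap pattern 4, 1, 2, 4, 1 repeats every 3 events.
These are the Tuesdays, Saturdays and Sundays of each week.
Next Tuesday: March 10, 2026.
Next Saturday: March 14, 2026.

March 10, 2026; March 14, 2026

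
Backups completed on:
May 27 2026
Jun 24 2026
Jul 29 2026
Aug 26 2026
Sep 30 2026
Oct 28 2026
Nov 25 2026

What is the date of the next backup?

These are Wednesdays with 28, 35, 28, 35, 28, 28-day gaps.
Each is the final Wednesday of its month — Jul 29 2026 is past the 28th, so '4th Wednesday' doesn't fit.
Last Wednesday of December 2026: Dec 30 2026.

Dec 30 2026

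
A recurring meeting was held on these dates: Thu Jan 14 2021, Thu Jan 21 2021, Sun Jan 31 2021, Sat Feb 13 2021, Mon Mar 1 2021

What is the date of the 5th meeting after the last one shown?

Sun Jul 4 2021

Gaps: 7, 10, 13, 16 days — each gap is 3 larger than the previous one.
Next gap: 19 days. Mon Mar 1 2021 + 19 days = Sat Mar 20 2021.
Next gap: 22 days. Sat Mar 20 2021 + 22 days = Sun Apr 11 2021.
Next gap: 25 days. Sun Apr 11 2021 + 25 days = Thu May 6 2021.
Next gap: 28 days. Thu May 6 2021 + 28 days = Thu Jun 3 2021.
Next gap: 31 days. Thu Jun 3 2021 + 31 days = Sun Jul 4 2021.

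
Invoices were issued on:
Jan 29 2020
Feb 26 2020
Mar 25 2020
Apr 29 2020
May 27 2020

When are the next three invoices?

These are Wednesdays with 28, 28, 35, 28-day gaps.
Each is the final Wednesday of its month — Jan 29 2020 is past the 28th, so '4th Wednesday' doesn't fit.
June 2020 ends with Wednesday Jun 24 2020.
July 2020 ends with Wednesday Jul 29 2020.
August 2020 ends with Wednesday Aug 26 2020.

Jun 24 2020, Jul 29 2020, Aug 26 2020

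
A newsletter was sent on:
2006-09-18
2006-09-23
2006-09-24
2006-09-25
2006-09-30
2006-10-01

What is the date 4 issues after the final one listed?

2006-10-09

The gap pattern 5, 1, 1, 5, 1 repeats every 3 events.
These are the Mondays, Saturdays and Sundays of each week.
The following Monday is 2006-10-02.
Next Saturday: 2006-10-07.
Next Sunday: 2006-10-08.
Next Monday: 2006-10-09.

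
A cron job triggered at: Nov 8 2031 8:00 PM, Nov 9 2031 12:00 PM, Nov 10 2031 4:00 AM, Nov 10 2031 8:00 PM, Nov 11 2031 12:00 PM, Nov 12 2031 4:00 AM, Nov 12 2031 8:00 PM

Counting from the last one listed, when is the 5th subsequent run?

Nov 16 2031 4:00 AM

The interval is a steady 16 hours (16, 16, 16, 16, 16, 16).
Nov 12 2031 8:00 PM + 16 h = Nov 13 2031 12:00 PM.
Nov 13 2031 12:00 PM + 16 h = Nov 14 2031 4:00 AM.
Nov 14 2031 4:00 AM + 16 h = Nov 14 2031 8:00 PM.
Nov 14 2031 8:00 PM + 16 h = Nov 15 2031 12:00 PM.
Nov 15 2031 12:00 PM + 16 h = Nov 16 2031 4:00 AM.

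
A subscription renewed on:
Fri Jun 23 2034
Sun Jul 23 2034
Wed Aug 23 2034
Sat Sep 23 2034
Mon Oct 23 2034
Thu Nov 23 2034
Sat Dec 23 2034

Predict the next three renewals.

Gaps: 30, 31, 31, 30, 31, 30 days — not constant. Every event is on the 23rd of the month.
Pattern: the 23rd of each month.
Next: January 2035 → Tue Jan 23 2035.
Next: February 2035 → Fri Feb 23 2035.
March 2035: Fri Mar 23 2035.

Tue Jan 23 2035, Fri Feb 23 2035, Fri Mar 23 2035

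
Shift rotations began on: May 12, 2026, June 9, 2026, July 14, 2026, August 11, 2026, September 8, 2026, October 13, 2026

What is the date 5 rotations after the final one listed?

March 9, 2027

Gaps: 28, 35, 28, 28, 35 days — a mix of 28 and 35. Every date is a Tuesday.
Each is the 2nd Tuesday of its month.
November 2026 — 2nd Tuesday is November 10, 2026.
2nd Tuesday of December 2026: December 8, 2026.
January 2027 — 2nd Tuesday is January 12, 2027.
February 2027 — 2nd Tuesday is February 9, 2027.
2nd Tuesday of March 2027: March 9, 2027.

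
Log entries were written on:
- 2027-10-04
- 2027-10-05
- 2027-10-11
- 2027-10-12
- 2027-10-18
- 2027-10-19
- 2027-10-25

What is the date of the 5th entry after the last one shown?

2027-11-09

Gaps: 1, 6, 1, 6, 1, 6 days — not constant, but cyclic with period 2.
The events fall on every Monday and Tuesday.
Next Tuesday: 2027-10-26.
The following Monday is 2027-11-01.
Next Tuesday: 2027-11-02.
The following Monday is 2027-11-08.
Next Tuesday: 2027-11-09.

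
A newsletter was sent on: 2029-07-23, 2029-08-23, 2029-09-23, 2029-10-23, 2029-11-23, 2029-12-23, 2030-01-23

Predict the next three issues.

2030-02-23, 2030-03-23, 2030-04-23

The day-of-month is always 23 (31, 31, 30, 31, 30, 31 days between events).
So this recurs on the 23rd of each month.
February 2030: 2030-02-23.
Next: March 2030 → 2030-03-23.
April 2030: 2030-04-23.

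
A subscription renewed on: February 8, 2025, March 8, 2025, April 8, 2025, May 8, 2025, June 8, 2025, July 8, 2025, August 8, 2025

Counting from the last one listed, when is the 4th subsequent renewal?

December 8, 2025

Gaps: 28, 31, 30, 31, 30, 31 days — not constant. Every event is on the 8th of the month.
Pattern: the 8th of each month.
Next: September 2025 → September 8, 2025.
Next: October 2025 → October 8, 2025.
November 2025: November 8, 2025.
December 2025: December 8, 2025.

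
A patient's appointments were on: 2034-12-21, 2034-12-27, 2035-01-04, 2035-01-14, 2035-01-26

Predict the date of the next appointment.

2035-02-09

Intervals are 6, 8, 10, 12 days — an arithmetic progression with common difference 2.
Next gap: 14 days. 2035-01-26 + 14 days = 2035-02-09.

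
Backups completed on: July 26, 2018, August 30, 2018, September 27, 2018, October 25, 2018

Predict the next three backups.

November 29, 2018; December 27, 2018; January 31, 2019

All Thursdays; the gaps (35, 28, 28) vary with month length.
This is the last Thursday of each month.
Last Thursday of November 2018: November 29, 2018.
December 2018 ends with Thursday December 27, 2018.
Last Thursday of January 2019: January 31, 2019.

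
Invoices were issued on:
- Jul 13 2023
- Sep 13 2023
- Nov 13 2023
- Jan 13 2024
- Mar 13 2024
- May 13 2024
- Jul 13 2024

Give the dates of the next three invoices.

Gaps: 62, 61, 61, 60, 61, 61 days — not constant. Every event is on the 13th of the month.
Pattern: the 13th of every 2 months.
Next: September 2024 → Sep 13 2024.
November 2024: Nov 13 2024.
Next: January 2025 → Jan 13 2025.

Sep 13 2024, Nov 13 2024, Jan 13 2025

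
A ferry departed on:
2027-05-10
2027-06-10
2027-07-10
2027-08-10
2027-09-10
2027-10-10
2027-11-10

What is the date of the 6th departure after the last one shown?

2028-05-10

Each date is the 10th; the gaps (31, 30, 31, 31, 30, 31) track the month lengths.
The rule is the 10th of each month.
December 2027: 2027-12-10.
Next: January 2028 → 2028-01-10.
February 2028: 2028-02-10.
March 2028: 2028-03-10.
Next: April 2028 → 2028-04-10.
Next: May 2028 → 2028-05-10.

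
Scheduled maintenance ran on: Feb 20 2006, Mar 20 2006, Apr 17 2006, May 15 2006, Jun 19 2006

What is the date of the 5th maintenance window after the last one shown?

Nov 20 2006

These are Mondays at 28- or 35-day spacing (28, 28, 28, 35).
The pattern: 3rd Monday of the month.
3rd Monday of July 2006: Jul 17 2006.
August 2006 — 3rd Monday is Aug 21 2006.
September 2006 — 3rd Monday is Sep 18 2006.
October 2006 — 3rd Monday is Oct 16 2006.
November 2006 — 3rd Monday is Nov 20 2006.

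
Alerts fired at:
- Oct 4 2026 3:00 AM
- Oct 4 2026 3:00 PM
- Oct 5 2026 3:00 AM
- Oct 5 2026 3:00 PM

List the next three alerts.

Gaps: 12, 12, 12 hours — each event is 12 hours after the previous one.
Oct 5 2026 3:00 PM + 12 h = Oct 6 2026 3:00 AM.
Oct 6 2026 3:00 AM + 12 h = Oct 6 2026 3:00 PM.
Oct 6 2026 3:00 PM + 12 h = Oct 7 2026 3:00 AM.

Oct 6 2026 3:00 AM, Oct 6 2026 3:00 PM, Oct 7 2026 3:00 AM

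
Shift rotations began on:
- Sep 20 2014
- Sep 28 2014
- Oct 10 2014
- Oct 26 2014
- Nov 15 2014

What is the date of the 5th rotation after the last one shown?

Apr 24 2015

Gaps: 8, 12, 16, 20 days — each gap is 4 larger than the previous one.
Next gap: 24 days. Nov 15 2014 + 24 days = Dec 9 2014.
Next gap: 28 days. Dec 9 2014 + 28 days = Jan 6 2015.
Next gap: 32 days. Jan 6 2015 + 32 days = Feb 7 2015.
Next gap: 36 days. Feb 7 2015 + 36 days = Mar 15 2015.
Next gap: 40 days. Mar 15 2015 + 40 days = Apr 24 2015.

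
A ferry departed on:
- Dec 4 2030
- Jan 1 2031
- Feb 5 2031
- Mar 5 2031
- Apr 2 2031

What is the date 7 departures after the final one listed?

All dates are Wednesdays, 28, 35, 28, 28 days apart.
Specifically, the 1st Wednesday of each month.
May 2031 — 1st Wednesday is May 7 2031.
1st Wednesday of June 2031: Jun 4 2031.
1st Wednesday of July 2031: Jul 2 2031.
1st Wednesday of August 2031: Aug 6 2031.
1st Wednesday of September 2031: Sep 3 2031.
1st Wednesday of October 2031: Oct 1 2031.
November 2031 — 1st Wednesday is Nov 5 2031.

Nov 5 2031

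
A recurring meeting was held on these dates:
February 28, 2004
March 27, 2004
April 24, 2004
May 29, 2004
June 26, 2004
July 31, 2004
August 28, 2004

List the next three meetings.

Every date is a Saturday; gaps 28, 28, 35, 28, 35, 28 days.
Each is the last Saturday of its month (at least one falls on the 29th or later, ruling out '4th Saturday').
September 2004 ends with Saturday September 25, 2004.
Last Saturday of October 2004: October 30, 2004.
November 2004 ends with Saturday November 27, 2004.

September 25, 2004; October 30, 2004; November 27, 2004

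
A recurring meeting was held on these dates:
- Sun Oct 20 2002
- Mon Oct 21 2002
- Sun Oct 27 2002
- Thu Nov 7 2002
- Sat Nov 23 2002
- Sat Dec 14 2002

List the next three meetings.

Intervals are 1, 6, 11, 16, 21 days — an arithmetic progression with common difference 5.
Next gap: 26 days. Sat Dec 14 2002 + 26 days = Thu Jan 9 2003.
Next gap: 31 days. Thu Jan 9 2003 + 31 days = Sun Feb 9 2003.
Next gap: 36 days. Sun Feb 9 2003 + 36 days = Mon Mar 17 2003.

Thu Jan 9 2003, Sun Feb 9 2003, Mon Mar 17 2003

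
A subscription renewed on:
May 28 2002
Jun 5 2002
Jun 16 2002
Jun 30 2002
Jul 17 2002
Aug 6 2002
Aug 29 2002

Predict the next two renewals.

Sep 24 2002, Oct 23 2002

Gaps: 8, 11, 14, 17, 20, 23 days — each gap is 3 larger than the previous one.
Next gap: 26 days. Aug 29 2002 + 26 days = Sep 24 2002.
Next gap: 29 days. Sep 24 2002 + 29 days = Oct 23 2002.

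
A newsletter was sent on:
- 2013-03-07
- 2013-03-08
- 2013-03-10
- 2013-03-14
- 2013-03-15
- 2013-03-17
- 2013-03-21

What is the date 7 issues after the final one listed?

Every event lands on a Thursday or Friday or Sunday (gaps cycle 1, 2, 4, 1, 2, 4).
So the schedule is: every Thursday, Friday and Sunday.
The following Friday is 2013-03-22.
Next Sunday: 2013-03-24.
The following Thursday is 2013-03-28.
Next Friday: 2013-03-29.
The following Sunday is 2013-03-31.
The following Thursday is 2013-04-04.
The following Friday is 2013-04-05.

2013-04-05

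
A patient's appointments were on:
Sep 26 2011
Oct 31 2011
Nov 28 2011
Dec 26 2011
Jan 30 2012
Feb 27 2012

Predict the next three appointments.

All Mondays; the gaps (35, 28, 28, 35, 28) vary with month length.
This is the last Monday of each month.
Last Monday of March 2012: Mar 26 2012.
Last Monday of April 2012: Apr 30 2012.
Last Monday of May 2012: May 28 2012.

Mar 26 2012, Apr 30 2012, May 28 2012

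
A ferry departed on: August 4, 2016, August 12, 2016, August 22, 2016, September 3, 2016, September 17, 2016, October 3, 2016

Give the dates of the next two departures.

The spacing grows by 2 each time: 8, 10, 12, 14, 16 days.
Next gap: 18 days. October 3, 2016 + 18 days = October 21, 2016.
Next gap: 20 days. October 21, 2016 + 20 days = November 10, 2016.

October 21, 2016; November 10, 2016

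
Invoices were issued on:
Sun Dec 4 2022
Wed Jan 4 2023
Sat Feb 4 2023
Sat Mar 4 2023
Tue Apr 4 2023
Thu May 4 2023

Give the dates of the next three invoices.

Sun Jun 4 2023, Tue Jul 4 2023, Fri Aug 4 2023

The day-of-month is always 4 (31, 31, 28, 31, 30 days between events).
So this recurs on the 4th of each month.
June 2023: Sun Jun 4 2023.
July 2023: Tue Jul 4 2023.
Next: August 2023 → Fri Aug 4 2023.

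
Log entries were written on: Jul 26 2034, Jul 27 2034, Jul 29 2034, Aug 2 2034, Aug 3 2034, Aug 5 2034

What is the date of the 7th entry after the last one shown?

Aug 23 2034

The gap pattern 1, 2, 4, 1, 2 repeats every 3 events.
These are the Wednesdays, Thursdays and Saturdays of each week.
Next Wednesday: Aug 9 2034.
Next Thursday: Aug 10 2034.
Next Saturday: Aug 12 2034.
Next Wednesday: Aug 16 2034.
The following Thursday is Aug 17 2034.
The following Saturday is Aug 19 2034.
The following Wednesday is Aug 23 2034.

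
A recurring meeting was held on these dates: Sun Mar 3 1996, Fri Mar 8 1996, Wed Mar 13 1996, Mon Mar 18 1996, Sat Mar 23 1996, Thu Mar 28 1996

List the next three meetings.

Gaps between consecutive events: 5, 5, 5, 5, 5 days — a constant 5-day interval.
Thu Mar 28 1996 + 5 days = Tue Apr 2 1996.
Tue Apr 2 1996 + 5 days = Sun Apr 7 1996.
Sun Apr 7 1996 + 5 days = Fri Apr 12 1996.

Tue Apr 2 1996, Sun Apr 7 1996, Fri Apr 12 1996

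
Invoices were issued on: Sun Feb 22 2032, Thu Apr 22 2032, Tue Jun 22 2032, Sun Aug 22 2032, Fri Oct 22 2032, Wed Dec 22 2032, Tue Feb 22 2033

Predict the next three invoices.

Gaps: 60, 61, 61, 61, 61, 62 days — not constant. Every event is on the 22nd of the month.
Pattern: the 22nd of every 2 months.
April 2033: Fri Apr 22 2033.
Next: June 2033 → Wed Jun 22 2033.
Next: August 2033 → Mon Aug 22 2033.

Fri Apr 22 2033, Wed Jun 22 2033, Mon Aug 22 2033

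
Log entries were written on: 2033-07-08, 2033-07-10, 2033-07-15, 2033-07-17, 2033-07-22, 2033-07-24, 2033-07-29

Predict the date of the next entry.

Every event lands on a Friday or Sunday (gaps cycle 2, 5, 2, 5, 2, 5).
So the schedule is: every Friday and Sunday.
Next Sunday: 2033-07-31.

2033-07-31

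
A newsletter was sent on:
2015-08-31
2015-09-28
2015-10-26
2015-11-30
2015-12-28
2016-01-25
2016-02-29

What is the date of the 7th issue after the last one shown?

2016-09-26

All Mondays; the gaps (28, 28, 35, 28, 28, 35) vary with month length.
This is the last Monday of each month.
Last Monday of March 2016: 2016-03-28.
April 2016 ends with Monday 2016-04-25.
Last Monday of May 2016: 2016-05-30.
June 2016 ends with Monday 2016-06-27.
Last Monday of July 2016: 2016-07-25.
Last Monday of August 2016: 2016-08-29.
September 2016 ends with Monday 2016-09-26.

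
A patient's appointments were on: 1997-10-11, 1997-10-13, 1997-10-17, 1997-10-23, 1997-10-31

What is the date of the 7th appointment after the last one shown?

1998-02-20

Intervals are 2, 4, 6, 8 days — an arithmetic progression with common difference 2.
Next gap: 10 days. 1997-10-31 + 10 days = 1997-11-10.
Next gap: 12 days. 1997-11-10 + 12 days = 1997-11-22.
Next gap: 14 days. 1997-11-22 + 14 days = 1997-12-06.
Next gap: 16 days. 1997-12-06 + 16 days = 1997-12-22.
Next gap: 18 days. 1997-12-22 + 18 days = 1998-01-09.
Next gap: 20 days. 1998-01-09 + 20 days = 1998-01-29.
Next gap: 22 days. 1998-01-29 + 22 days = 1998-02-20.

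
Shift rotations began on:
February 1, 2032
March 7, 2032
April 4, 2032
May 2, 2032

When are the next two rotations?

All dates are Sundays, 35, 28, 28 days apart.
Specifically, the 1st Sunday of each month.
June 2032 — 1st Sunday is June 6, 2032.
1st Sunday of July 2032: July 4, 2032.

June 6, 2032; July 4, 2032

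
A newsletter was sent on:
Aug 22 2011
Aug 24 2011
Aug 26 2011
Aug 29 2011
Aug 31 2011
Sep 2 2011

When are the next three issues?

Every event lands on a Monday or Wednesday or Friday (gaps cycle 2, 2, 3, 2, 2).
So the schedule is: every Monday, Wednesday and Friday.
Next Monday: Sep 5 2011.
The following Wednesday is Sep 7 2011.
Next Friday: Sep 9 2011.

Sep 5 2011, Sep 7 2011, Sep 9 2011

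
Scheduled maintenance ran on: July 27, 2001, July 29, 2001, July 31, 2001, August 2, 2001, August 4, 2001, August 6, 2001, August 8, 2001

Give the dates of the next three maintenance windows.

Gaps between consecutive events: 2, 2, 2, 2, 2, 2 days — a constant 2-day interval.
August 8, 2001 + 2 days = August 10, 2001.
August 10, 2001 + 2 days = August 12, 2001.
August 12, 2001 + 2 days = August 14, 2001.

August 10, 2001; August 12, 2001; August 14, 2001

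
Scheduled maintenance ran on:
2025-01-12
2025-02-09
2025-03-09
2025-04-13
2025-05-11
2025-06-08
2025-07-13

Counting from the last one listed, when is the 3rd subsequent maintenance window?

2025-10-12

Gaps: 28, 28, 35, 28, 28, 35 days — a mix of 28 and 35. Every date is a Sunday.
Each is the 2nd Sunday of its month.
2nd Sunday of August 2025: 2025-08-10.
September 2025 — 2nd Sunday is 2025-09-14.
2nd Sunday of October 2025: 2025-10-12.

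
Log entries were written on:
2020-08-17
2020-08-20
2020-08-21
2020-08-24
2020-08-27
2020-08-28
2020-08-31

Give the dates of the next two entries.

2020-09-03, 2020-09-04

Every event lands on a Monday or Thursday or Friday (gaps cycle 3, 1, 3, 3, 1, 3).
So the schedule is: every Monday, Thursday and Friday.
The following Thursday is 2020-09-03.
Next Friday: 2020-09-04.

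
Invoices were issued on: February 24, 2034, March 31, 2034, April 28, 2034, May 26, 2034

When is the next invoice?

June 30, 2034

These are Fridays with 35, 28, 28-day gaps.
Each is the final Friday of its month — March 31, 2034 is past the 28th, so '4th Friday' doesn't fit.
June 2034 ends with Friday June 30, 2034.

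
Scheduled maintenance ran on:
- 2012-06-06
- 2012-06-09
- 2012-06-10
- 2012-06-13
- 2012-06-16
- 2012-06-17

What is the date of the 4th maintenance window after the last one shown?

The gap pattern 3, 1, 3, 3, 1 repeats every 3 events.
These are the Wednesdays, Saturdays and Sundays of each week.
The following Wednesday is 2012-06-20.
Next Saturday: 2012-06-23.
Next Sunday: 2012-06-24.
The following Wednesday is 2012-06-27.

2012-06-27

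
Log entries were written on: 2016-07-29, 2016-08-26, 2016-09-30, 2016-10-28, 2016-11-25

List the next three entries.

These are Fridays with 28, 35, 28, 28-day gaps.
Each is the final Friday of its month — 2016-07-29 is past the 28th, so '4th Friday' doesn't fit.
Last Friday of December 2016: 2016-12-30.
January 2017 ends with Friday 2017-01-27.
February 2017 ends with Friday 2017-02-24.

2016-12-30, 2017-01-27, 2017-02-24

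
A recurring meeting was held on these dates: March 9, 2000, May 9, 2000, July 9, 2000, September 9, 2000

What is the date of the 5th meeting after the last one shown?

July 9, 2001

Gaps: 61, 61, 62 days — not constant. Every event is on the 9th of the month.
Pattern: the 9th of every 2 months.
Next: November 2000 → November 9, 2000.
Next: January 2001 → January 9, 2001.
Next: March 2001 → March 9, 2001.
May 2001: May 9, 2001.
Next: July 2001 → July 9, 2001.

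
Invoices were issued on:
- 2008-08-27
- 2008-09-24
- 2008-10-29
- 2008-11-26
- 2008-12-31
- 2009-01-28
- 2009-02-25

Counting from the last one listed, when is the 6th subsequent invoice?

All Wednesdays; the gaps (28, 35, 28, 35, 28, 28) vary with month length.
This is the last Wednesday of each month.
March 2009 ends with Wednesday 2009-03-25.
Last Wednesday of April 2009: 2009-04-29.
May 2009 ends with Wednesday 2009-05-27.
Last Wednesday of June 2009: 2009-06-24.
July 2009 ends with Wednesday 2009-07-29.
August 2009 ends with Wednesday 2009-08-26.

2009-08-26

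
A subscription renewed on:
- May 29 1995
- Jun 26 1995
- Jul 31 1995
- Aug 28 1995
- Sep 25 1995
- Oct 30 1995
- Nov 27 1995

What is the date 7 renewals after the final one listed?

These are Mondays with 28, 35, 28, 28, 35, 28-day gaps.
Each is the final Monday of its month — May 29 1995 is past the 28th, so '4th Monday' doesn't fit.
December 1995 ends with Monday Dec 25 1995.
Last Monday of January 1996: Jan 29 1996.
February 1996 ends with Monday Feb 26 1996.
March 1996 ends with Monday Mar 25 1996.
April 1996 ends with Monday Apr 29 1996.
Last Monday of May 1996: May 27 1996.
June 1996 ends with Monday Jun 24 1996.

Jun 24 1996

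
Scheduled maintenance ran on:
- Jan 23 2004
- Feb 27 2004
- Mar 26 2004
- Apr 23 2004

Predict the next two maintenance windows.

May 28 2004, Jun 25 2004

Gaps: 35, 28, 28 days — a mix of 28 and 35. Every date is a Friday.
Each is the 4th Friday of its month.
4th Friday of May 2004: May 28 2004.
4th Friday of June 2004: Jun 25 2004.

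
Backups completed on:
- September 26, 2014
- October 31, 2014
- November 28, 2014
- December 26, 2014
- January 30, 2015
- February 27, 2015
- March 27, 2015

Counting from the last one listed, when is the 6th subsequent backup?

Every date is a Friday; gaps 35, 28, 28, 35, 28, 28 days.
Each is the last Friday of its month (at least one falls on the 29th or later, ruling out '4th Friday').
Last Friday of April 2015: April 24, 2015.
Last Friday of May 2015: May 29, 2015.
June 2015 ends with Friday June 26, 2015.
July 2015 ends with Friday July 31, 2015.
Last Friday of August 2015: August 28, 2015.
September 2015 ends with Friday September 25, 2015.

September 25, 2015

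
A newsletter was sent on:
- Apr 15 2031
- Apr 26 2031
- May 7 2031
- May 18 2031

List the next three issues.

Every event comes 11 days after the last (11, 11, 11).
May 18 2031 + 11 days = May 29 2031.
May 29 2031 + 11 days = Jun 9 2031.
Jun 9 2031 + 11 days = Jun 20 2031.

May 29 2031, Jun 9 2031, Jun 20 2031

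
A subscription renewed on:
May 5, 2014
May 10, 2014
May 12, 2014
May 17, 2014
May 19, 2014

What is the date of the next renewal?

May 24, 2014

Gaps: 5, 2, 5, 2 days — not constant, but cyclic with period 2.
The events fall on every Monday and Saturday.
Next Saturday: May 24, 2014.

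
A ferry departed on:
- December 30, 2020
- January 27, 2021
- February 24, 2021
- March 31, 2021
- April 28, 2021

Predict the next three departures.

May 26, 2021; June 30, 2021; July 28, 2021

These are Wednesdays with 28, 28, 35, 28-day gaps.
Each is the final Wednesday of its month — December 30, 2020 is past the 28th, so '4th Wednesday' doesn't fit.
Last Wednesday of May 2021: May 26, 2021.
June 2021 ends with Wednesday June 30, 2021.
July 2021 ends with Wednesday July 28, 2021.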